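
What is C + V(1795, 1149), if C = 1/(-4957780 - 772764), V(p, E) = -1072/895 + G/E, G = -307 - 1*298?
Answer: -10161418840787/5893033575120 ≈ -1.7243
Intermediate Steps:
G = -605 (G = -307 - 298 = -605)
V(p, E) = -1072/895 - 605/E
C = -1/5730544 (C = 1/(-5730544) = -1/5730544 ≈ -1.7450e-7)
C + V(1795, 1149) = -1/5730544 + (-1072/895 - 605/1149) = -1/5730544 - 1773203/1028355 = -10161418840787/5893033575120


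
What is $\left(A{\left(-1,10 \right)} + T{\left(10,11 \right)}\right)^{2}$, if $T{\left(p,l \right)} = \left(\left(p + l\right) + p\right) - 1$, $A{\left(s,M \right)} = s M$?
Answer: $400$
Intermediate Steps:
$A{\left(s,M \right)} = M s$
$T{\left(p,l \right)} = -1 + l + 2 p$ ($T{\left(p,l \right)} = \left(\left(l + p\right) + p\right) - 1 = \left(l + 2 p\right) - 1 = -1 + l + 2 p$)
$\left(A{\left(-1,10 \right)} + T{\left(10,11 \right)}\right)^{2} = \left(10 \left(-1\right) + \left(-1 + 11 + 2 \cdot 10\right)\right)^{2} = \left(-10 + \left(-1 + 11 + 20\right)\right)^{2} = \left(-10 + 30\right)^{2} = 20^{2} = 400$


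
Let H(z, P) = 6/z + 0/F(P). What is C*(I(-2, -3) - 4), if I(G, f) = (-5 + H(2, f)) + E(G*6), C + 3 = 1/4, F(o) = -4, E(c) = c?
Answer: 99/2 ≈ 49.500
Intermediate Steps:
H(z, P) = 6/z (H(z, P) = 6/z + 0/(-4) = 6/z + 0*(-1/4) = 6/z + 0 = 6/z)
C = -11/4 (C = -3 + 1/4 = -11/4 ≈ -2.7500)
I(G, f) = -2 + 6*G (I(G, f) = (-5 + 6/2) + G*6 = (-5 + 6*(1/2)) + 6*G = (-5 + 3) + 6*G = -2 + 6*G)
C*(I(-2, -3) - 4) = -11*((-2 + 6*(-2)) - 4)/4 = -11*((-2 - 12) - 4)/4 = -11*(-14 - 4)/4 = -11/4*(-18) = 99/2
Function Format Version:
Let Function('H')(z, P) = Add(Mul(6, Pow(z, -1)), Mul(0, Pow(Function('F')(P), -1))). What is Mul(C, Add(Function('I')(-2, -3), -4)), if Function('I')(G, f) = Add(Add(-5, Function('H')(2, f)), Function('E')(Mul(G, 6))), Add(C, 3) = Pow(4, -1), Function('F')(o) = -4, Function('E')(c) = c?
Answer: Rational(99, 2) ≈ 49.500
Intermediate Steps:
Function('H')(z, P) = Mul(6, Pow(z, -1)) (Function('H')(z, P) = Add(Mul(6, Pow(z, -1)), Mul(0, Pow(-4, -1))) = Add(Mul(6, Pow(z, -1)), Mul(0, Rational(-1, 4))) = Add(Mul(6, Pow(z, -1)), 0) = Mul(6, Pow(z, -1)))
C = Rational(-11, 4) (C = Add(-3, Pow(4, -1)) = Add(-3, Rational(1, 4)) = Rational(-11, 4) ≈ -2.7500)
Function('I')(G, f) = Add(-2, Mul(6, G)) (Function('I')(G, f) = Add(Add(-5, Mul(6, Pow(2, -1))), Mul(G, 6)) = Add(Add(-5, Mul(6, Rational(1, 2))), Mul(6, G)) = Add(Add(-5, 3), Mul(6, G)) = Add(-2, Mul(6, G)))
Mul(C, Add(Function('I')(-2, -3), -4)) = Mul(Rational(-11, 4), Add(Add(-2, Mul(6, -2)), -4)) = Mul(Rational(-11, 4), Add(Add(-2, -12), -4)) = Mul(Rational(-11, 4), Add(-14, -4)) = Mul(Rational(-11, 4), -18) = Rational(99, 2)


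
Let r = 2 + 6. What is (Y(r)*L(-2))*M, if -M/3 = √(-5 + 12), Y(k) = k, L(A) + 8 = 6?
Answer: 48*√7 ≈ 127.00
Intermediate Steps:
L(A) = -2 (L(A) = -8 + 6 = -2)
r = 8
M = -3*√7 (M = -3*√(-5 + 12) = -3*√7 ≈ -7.9373)
(Y(r)*L(-2))*M = (8*(-2))*(-3*√7) = -(-48)*√7 = 48*√7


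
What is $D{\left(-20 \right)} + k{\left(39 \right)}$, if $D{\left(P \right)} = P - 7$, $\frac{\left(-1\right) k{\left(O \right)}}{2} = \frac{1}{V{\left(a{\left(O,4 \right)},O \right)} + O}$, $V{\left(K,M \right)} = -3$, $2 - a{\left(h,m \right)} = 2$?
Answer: $- \frac{487}{18} \approx -27.056$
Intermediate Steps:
$a{\left(h,m \right)} = 0$ ($a{\left(h,m \right)} = 2 - 2 = 0$)
$k{\left(O \right)} = - \frac{2}{-3 + O}$
$D{\left(P \right)} = -7 + P$
$D{\left(-20 \right)} + k{\left(39 \right)} = \left(-7 - 20\right) - \frac{2}{-3 + 39} = -27 - \frac{2}{36} = -27 - \frac{1}{18} = - \frac{487}{18}$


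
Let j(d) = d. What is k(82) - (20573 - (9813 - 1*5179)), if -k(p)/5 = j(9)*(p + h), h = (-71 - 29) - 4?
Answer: -14949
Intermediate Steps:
h = -104 (h = -100 - 4 = -104)
k(p) = 4680 - 45*p (k(p) = -45*(p - 104) = -45*(-104 + p) = -5*(-936 + 9*p) = 4680 - 45*p)
k(82) - (20573 - (9813 - 1*5179)) = (4680 - 45*82) - (20573 - (9813 - 1*5179)) = (4680 - 3690) - (20573 - (9813 - 5179)) = 990 - (20573 - 1*4634) = 990 - (20573 - 4634) = 990 - 1*15939 = 990 - 15939 = -14949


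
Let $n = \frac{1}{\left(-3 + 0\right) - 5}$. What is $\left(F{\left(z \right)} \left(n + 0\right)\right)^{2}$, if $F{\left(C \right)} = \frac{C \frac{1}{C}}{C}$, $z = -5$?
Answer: $\frac{1}{1600} \approx 0.000625$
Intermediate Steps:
$F{\left(C \right)} = \frac{1}{C}$ ($F{\left(C \right)} = 1 \frac{1}{C} = \frac{1}{C}$)
$n = - \frac{1}{8}$ ($n = \frac{1}{-3 - 5} = \frac{1}{-8} = - \frac{1}{8} \approx -0.125$)
$\left(F{\left(z \right)} \left(n + 0\right)\right)^{2} = \left(\frac{- \frac{1}{8} + 0}{-5}\right)^{2} = \left(\left(- \frac{1}{5}\right) \left(- \frac{1}{8}\right)\right)^{2} = \left(\frac{1}{40}\right)^{2} = \frac{1}{1600}$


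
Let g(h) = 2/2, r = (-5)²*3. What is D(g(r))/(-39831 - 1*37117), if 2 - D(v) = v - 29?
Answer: -15/38474 ≈ -0.00038987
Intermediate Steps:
r = 75 (r = 25*3 = 75)
g(h) = 1 (g(h) = 2*(½) = 1)
D(v) = 31 - v (D(v) = 2 - (v - 29) = 2 - (-29 + v) = 2 + (29 - v) = 31 - v)
D(g(r))/(-39831 - 1*37117) = (31 - 1*1)/(-39831 - 1*37117) = (31 - 1)/(-39831 - 37117) = 30/(-76948) = 30*(-1/76948) = -15/38474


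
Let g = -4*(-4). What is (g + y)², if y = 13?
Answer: 841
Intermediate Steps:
g = 16
(g + y)² = (16 + 13)² = 29² = 841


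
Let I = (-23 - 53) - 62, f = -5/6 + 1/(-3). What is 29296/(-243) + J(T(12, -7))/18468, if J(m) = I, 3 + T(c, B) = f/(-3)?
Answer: -1113317/9234 ≈ -120.57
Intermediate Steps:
f = -7/6 (f = -5*⅙ + 1*(-⅓) = -⅚ - ⅓ = -7/6 ≈ -1.1667)
I = -138 (I = -76 - 62 = -138)
T(c, B) = -47/18 (T(c, B) = -3 - 7/6/(-3) = -3 - 7/6*(-⅓) = -3 + 7/18 = -47/18)
J(m) = -138
29296/(-243) + J(T(12, -7))/18468 = 29296/(-243) - 138/18468 = 29296*(-1/243) - 138*1/18468 = -29296/243 - 23/3078 = -1113317/9234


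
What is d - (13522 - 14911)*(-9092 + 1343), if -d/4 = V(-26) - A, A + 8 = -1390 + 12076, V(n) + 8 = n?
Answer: -10720513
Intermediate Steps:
V(n) = -8 + n
A = 10678 (A = -8 + (-1390 + 12076) = -8 + 10686 = 10678)
d = 42848 (d = -4*((-8 - 26) - 1*10678) = -4*(-34 - 10678) = -4*(-10712) = 42848)
d - (13522 - 14911)*(-9092 + 1343) = 42848 - (13522 - 14911)*(-9092 + 1343) = 42848 - (-1389)*(-7749) = 42848 - 1*10763361 = 42848 - 10763361 = -10720513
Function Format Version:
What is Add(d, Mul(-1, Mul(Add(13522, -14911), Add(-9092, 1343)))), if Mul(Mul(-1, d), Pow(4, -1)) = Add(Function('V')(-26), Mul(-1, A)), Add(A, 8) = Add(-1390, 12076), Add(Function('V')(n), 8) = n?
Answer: -10720513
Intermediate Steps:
Function('V')(n) = Add(-8, n)
A = 10678 (A = Add(-8, Add(-1390, 12076)) = Add(-8, 10686) = 10678)
d = 42848 (d = Mul(-4, Add(Add(-8, -26), Mul(-1, 10678))) = Mul(-4, Add(-34, -10678)) = Mul(-4, -10712) = 42848)
Add(d, Mul(-1, Mul(Add(13522, -14911), Add(-9092, 1343)))) = Add(42848, Mul(-1, Mul(Add(13522, -14911), Add(-9092, 1343)))) = Add(42848, Mul(-1, Mul(-1389, -7749))) = Add(42848, Mul(-1, 10763361)) = Add(42848, -10763361) = -10720513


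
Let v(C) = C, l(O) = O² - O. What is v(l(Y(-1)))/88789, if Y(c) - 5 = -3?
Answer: 2/88789 ≈ 2.2525e-5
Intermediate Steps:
Y(c) = 2 (Y(c) = 5 - 3 = 2)
v(l(Y(-1)))/88789 = (2*(-1 + 2))/88789 = (2*1)*(1/88789) = 2*(1/88789) = 2/88789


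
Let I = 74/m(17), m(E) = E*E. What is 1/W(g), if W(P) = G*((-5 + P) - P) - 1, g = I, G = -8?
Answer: 1/39 ≈ 0.025641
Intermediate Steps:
m(E) = E**2
I = 74/289 (I = 74/(17**2) = 74/289 ≈ 0.25606)
g = 74/289 ≈ 0.25606
W(P) = 39 (W(P) = -8*((-5 + P) - P) - 1 = -8*(-5) - 1 = 40 - 1 = 39)
1/W(g) = 1/39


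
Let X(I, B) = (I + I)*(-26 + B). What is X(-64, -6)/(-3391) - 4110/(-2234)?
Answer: 2393273/3787747 ≈ 0.63185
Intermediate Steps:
X(I, B) = 2*I*(-26 + B) (X(I, B) = (2*I)*(-26 + B) = 2*I*(-26 + B))
X(-64, -6)/(-3391) - 4110/(-2234) = (2*(-64)*(-26 - 6))/(-3391) - 4110/(-2234) = (2*(-64)*(-32))*(-1/3391) - 4110*(-1/2234) = 4096*(-1/3391) + 2055/1117 = -4096/3391 + 2055/1117 = 2393273/3787747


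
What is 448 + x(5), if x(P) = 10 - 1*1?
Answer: 457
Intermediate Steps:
x(P) = 9 (x(P) = 10 - 1 = 9)
448 + x(5) = 448 + 9 = 457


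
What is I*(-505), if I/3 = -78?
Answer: 118170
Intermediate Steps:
I = -234 (I = 3*(-78) = -234)
I*(-505) = -234*(-505) = 118170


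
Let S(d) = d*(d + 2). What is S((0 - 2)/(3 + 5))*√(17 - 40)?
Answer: -7*I*√23/16 ≈ -2.0982*I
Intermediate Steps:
S(d) = d*(2 + d)
S((0 - 2)/(3 + 5))*√(17 - 40) = (((0 - 2)/(3 + 5))*(2 + (0 - 2)/(3 + 5)))*√(17 - 40) = ((-2/8)*(2 - 2/8))*√(-23) = ((-2*⅛)*(2 - 2*⅛))*(I*√23) = (-(2 - ¼)/4)*(I*√23) = (-¼*7/4)*(I*√23) = -7*I*√23/16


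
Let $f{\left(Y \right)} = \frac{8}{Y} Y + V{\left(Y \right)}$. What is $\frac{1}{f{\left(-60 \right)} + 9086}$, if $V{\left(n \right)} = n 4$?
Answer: $\frac{1}{8854} \approx 0.00011294$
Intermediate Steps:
$V{\left(n \right)} = 4 n$
$f{\left(Y \right)} = 8 + 4 Y$ ($f{\left(Y \right)} = \frac{8}{Y} Y + 4 Y = 8 + 4 Y$)
$\frac{1}{f{\left(-60 \right)} + 9086} = \frac{1}{\left(8 + 4 \left(-60\right)\right) + 9086} = \frac{1}{\left(8 - 240\right) + 9086} = \frac{1}{-232 + 9086} = \frac{1}{8854}$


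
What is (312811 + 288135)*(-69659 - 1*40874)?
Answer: -66424364218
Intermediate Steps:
(312811 + 288135)*(-69659 - 1*40874) = 600946*(-69659 - 40874) = 600946*(-110533) = -66424364218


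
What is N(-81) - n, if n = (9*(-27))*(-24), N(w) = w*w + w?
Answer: 648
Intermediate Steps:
N(w) = w + w**2 (N(w) = w**2 + w = w + w**2)
n = 5832 (n = -243*(-24) = 5832)
N(-81) - n = -81*(1 - 81) - 1*5832 = -81*(-80) - 5832 = 6480 - 5832 = 648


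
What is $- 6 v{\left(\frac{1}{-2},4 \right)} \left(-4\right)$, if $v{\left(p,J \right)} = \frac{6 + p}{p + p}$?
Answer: $-132$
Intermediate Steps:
$v{\left(p,J \right)} = \frac{6 + p}{2 p}$
$- 6 v{\left(\frac{1}{-2},4 \right)} \left(-4\right) = - 6 \frac{6 + \frac{1}{-2}}{2 \frac{1}{-2}} \left(-4\right) = - 6 \frac{6 - \frac{1}{2}}{2 \left(- \frac{1}{2}\right)} \left(-4\right) = - 6 \cdot \frac{1}{2} \left(-2\right) \frac{11}{2} \left(-4\right) = \left(-6\right) \left(- \frac{11}{2}\right) \left(-4\right) = 33 \left(-4\right) = -132$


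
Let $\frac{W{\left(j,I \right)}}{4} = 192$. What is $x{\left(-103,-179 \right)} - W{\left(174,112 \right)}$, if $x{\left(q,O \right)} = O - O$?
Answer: $-768$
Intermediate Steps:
$x{\left(q,O \right)} = 0$
$W{\left(j,I \right)} = 768$ ($W{\left(j,I \right)} = 4 \cdot 192 = 768$)
$x{\left(-103,-179 \right)} - W{\left(174,112 \right)} = 0 - 768 = -768$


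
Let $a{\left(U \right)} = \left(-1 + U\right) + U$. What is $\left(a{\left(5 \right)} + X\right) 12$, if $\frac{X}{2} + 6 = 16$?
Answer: $348$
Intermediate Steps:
$X = 20$ ($X = -12 + 2 \cdot 16 = -12 + 32 = 20$)
$a{\left(U \right)} = -1 + 2 U$
$\left(a{\left(5 \right)} + X\right) 12 = \left(\left(-1 + 2 \cdot 5\right) + 20\right) 12 = \left(\left(-1 + 10\right) + 20\right) 12 = \left(9 + 20\right) 12 = 29 \cdot 12 = 348$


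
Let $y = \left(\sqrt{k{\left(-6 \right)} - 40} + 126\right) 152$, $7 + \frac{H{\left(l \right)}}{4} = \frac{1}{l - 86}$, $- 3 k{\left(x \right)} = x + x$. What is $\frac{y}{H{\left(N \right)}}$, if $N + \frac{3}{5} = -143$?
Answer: $- \frac{5496624}{8041} - \frac{261744 i}{8041} \approx -683.57 - 32.551 i$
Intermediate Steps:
$k{\left(x \right)} = - \frac{2 x}{3}$ ($k{\left(x \right)} = - \frac{x + x}{3} = - \frac{2 x}{3}$)
$N = - \frac{718}{5}$ ($N = - \frac{3}{5} - 143 = - \frac{718}{5} \approx -143.6$)
$H{\left(l \right)} = -28 + \frac{4}{-86 + l}$ ($H{\left(l \right)} = -28 + \frac{4}{l - 86} = -28 + \frac{4}{-86 + l}$)
$y = 19152 + 912 i$ ($y = \left(\sqrt{\left(- \frac{2}{3}\right) \left(-6\right) - 40} + 126\right) 152 = \left(\sqrt{4 - 40} + 126\right) 152 = \left(\sqrt{-36} + 126\right) 152 = \left(6 i + 126\right) 152 = \left(126 + 6 i\right) 152 = 19152 + 912 i \approx 19152.0 + 912.0 i$)
$\frac{y}{H{\left(N \right)}} = \frac{19152 + 912 i}{4 \frac{1}{-86 - \frac{718}{5}} \left(603 - - \frac{5026}{5}\right)} = \frac{19152 + 912 i}{4 \frac{1}{- \frac{1148}{5}} \left(603 + \frac{5026}{5}\right)} = \frac{19152 + 912 i}{4 \left(- \frac{5}{1148}\right) \frac{8041}{5}} = \frac{19152 + 912 i}{- \frac{8041}{287}} = \left(19152 + 912 i\right) \left(- \frac{287}{8041}\right) = - \frac{5496624}{8041} - \frac{261744 i}{8041}$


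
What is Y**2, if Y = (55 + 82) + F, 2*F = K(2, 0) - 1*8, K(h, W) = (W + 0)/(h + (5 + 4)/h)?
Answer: 17689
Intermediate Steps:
K(h, W) = W/(h + 9/h)
F = -4 (F = (0*2/(9 + 2**2) - 1*8)/2 = (0*2/(9 + 4) - 8)/2 = (0*2/13 - 8)/2 = (0*2*(1/13) - 8)/2 = (0 - 8)/2 = (1/2)*(-8) = -4)
Y = 133 (Y = (55 + 82) - 4 = 137 - 4 = 133)
Y**2 = 133**2 = 17689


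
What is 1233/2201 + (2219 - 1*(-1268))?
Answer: 7676120/2201 ≈ 3487.6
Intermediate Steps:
1233/2201 + (2219 - 1*(-1268)) = 1233*(1/2201) + (2219 + 1268) = 1233/2201 + 3487 = 7676120/2201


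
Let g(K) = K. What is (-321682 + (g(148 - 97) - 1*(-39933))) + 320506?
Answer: 38808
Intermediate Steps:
(-321682 + (g(148 - 97) - 1*(-39933))) + 320506 = (-321682 + ((148 - 97) - 1*(-39933))) + 320506 = (-321682 + (51 + 39933)) + 320506 = (-321682 + 39984) + 320506 = -281698 + 320506 = 38808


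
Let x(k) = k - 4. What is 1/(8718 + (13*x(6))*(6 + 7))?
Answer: 1/9056 ≈ 0.00011042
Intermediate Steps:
x(k) = -4 + k
1/(8718 + (13*x(6))*(6 + 7)) = 1/(8718 + (13*(-4 + 6))*(6 + 7)) = 1/(8718 + (13*2)*13) = 1/(8718 + 26*13) = 1/(8718 + 338) = 1/9056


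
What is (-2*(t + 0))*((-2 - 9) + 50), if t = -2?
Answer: 156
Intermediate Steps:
(-2*(t + 0))*((-2 - 9) + 50) = (-2*(-2 + 0))*((-2 - 9) + 50) = (-2*(-2))*(-11 + 50) = 4*39 = 156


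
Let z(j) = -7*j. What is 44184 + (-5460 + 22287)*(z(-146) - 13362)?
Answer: -207600996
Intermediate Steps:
44184 + (-5460 + 22287)*(z(-146) - 13362) = 44184 + (-5460 + 22287)*(-7*(-146) - 13362) = 44184 + 16827*(1022 - 13362) = 44184 + 16827*(-12340) = 44184 - 207645180 = -207600996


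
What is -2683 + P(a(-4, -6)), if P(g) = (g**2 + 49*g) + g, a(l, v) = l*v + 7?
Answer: -172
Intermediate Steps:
a(l, v) = 7 + l*v
P(g) = g**2 + 50*g
-2683 + P(a(-4, -6)) = -2683 + (7 - 4*(-6))*(50 + (7 - 4*(-6))) = -2683 + (7 + 24)*(50 + (7 + 24)) = -2683 + 31*(50 + 31) = -2683 + 31*81 = -2683 + 2511 = -172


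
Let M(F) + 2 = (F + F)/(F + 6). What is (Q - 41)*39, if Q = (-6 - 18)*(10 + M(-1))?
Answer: -43563/5 ≈ -8712.6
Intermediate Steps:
M(F) = -2 + 2*F/(6 + F) (M(F) = -2 + (F + F)/(F + 6) = -2 + (2*F)/(6 + F) = -2 + 2*F/(6 + F))
Q = -912/5 (Q = (-6 - 18)*(10 - 12/(6 - 1)) = -24*(10 - 12/5) = -24*38/5 = -912/5 ≈ -182.40)
(Q - 41)*39 = (-912/5 - 41)*39 = -1117/5*39 = -43563/5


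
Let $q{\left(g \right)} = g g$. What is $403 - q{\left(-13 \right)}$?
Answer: $234$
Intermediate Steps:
$q{\left(g \right)} = g^{2}$
$403 - q{\left(-13 \right)} = 403 - \left(-13\right)^{2} = 403 - 169 = 234$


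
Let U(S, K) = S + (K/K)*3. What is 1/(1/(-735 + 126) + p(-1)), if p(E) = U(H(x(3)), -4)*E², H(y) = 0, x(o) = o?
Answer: 609/1826 ≈ 0.33352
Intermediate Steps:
U(S, K) = 3 + S (U(S, K) = S + 1*3 = S + 3 = 3 + S)
p(E) = 3*E² (p(E) = (3 + 0)*E² = 3*E²)
1/(1/(-735 + 126) + p(-1)) = 1/(1/(-735 + 126) + 3*(-1)²) = 1/(1/(-609) + 3*1) = 1/(-1/609 + 3) = 1/(1826/609) = 609/1826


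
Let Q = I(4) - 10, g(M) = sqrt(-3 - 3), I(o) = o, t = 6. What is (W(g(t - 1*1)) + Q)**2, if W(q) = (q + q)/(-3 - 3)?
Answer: 106/3 + 4*I*sqrt(6) ≈ 35.333 + 9.798*I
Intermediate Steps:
g(M) = I*sqrt(6) (g(M) = sqrt(-6) = I*sqrt(6))
W(q) = -q/3 (W(q) = (2*q)/(-6) = (2*q)*(-1/6) = -q/3)
Q = -6 (Q = 4 - 10 = -6)
(W(g(t - 1*1)) + Q)**2 = (-I*sqrt(6)/3 - 6)**2 = (-6 - I*sqrt(6)/3)**2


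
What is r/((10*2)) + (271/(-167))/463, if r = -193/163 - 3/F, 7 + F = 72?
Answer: -532613407/8192159950 ≈ -0.065015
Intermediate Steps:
F = 65 (F = -7 + 72 = 65)
r = -13034/10595 (r = -193/163 - 3/65 = -13034/10595 ≈ -1.2302)
r/((10*2)) + (271/(-167))/463 = -13034/(10595*(10*2)) + (271/(-167))/463 = -13034/10595/20 + (271*(-1/167))*(1/463) = -13034/10595*1/20 - 271/167*1/463 = -6517/105950 - 271/77321 = -532613407/8192159950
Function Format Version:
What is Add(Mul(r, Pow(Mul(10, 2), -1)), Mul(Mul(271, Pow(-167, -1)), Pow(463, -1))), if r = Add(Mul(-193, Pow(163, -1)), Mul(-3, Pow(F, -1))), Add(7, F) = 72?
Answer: Rational(-532613407, 8192159950) ≈ -0.065015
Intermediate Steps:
F = 65 (F = Add(-7, 72) = 65)
r = Rational(-13034, 10595) (r = Add(Mul(-193, Pow(163, -1)), Mul(-3, Pow(65, -1))) = Add(Mul(-193, Rational(1, 163)), Mul(-3, Rational(1, 65))) = Add(Rational(-193, 163), Rational(-3, 65)) = Rational(-13034, 10595) ≈ -1.2302)
Add(Mul(r, Pow(Mul(10, 2), -1)), Mul(Mul(271, Pow(-167, -1)), Pow(463, -1))) = Add(Mul(Rational(-13034, 10595), Pow(Mul(10, 2), -1)), Mul(Mul(271, Pow(-167, -1)), Pow(463, -1))) = Add(Mul(Rational(-13034, 10595), Pow(20, -1)), Mul(Mul(271, Rational(-1, 167)), Rational(1, 463))) = Add(Mul(Rational(-13034, 10595), Rational(1, 20)), Mul(Rational(-271, 167), Rational(1, 463))) = Add(Rational(-6517, 105950), Rational(-271, 77321)) = Rational(-532613407, 8192159950)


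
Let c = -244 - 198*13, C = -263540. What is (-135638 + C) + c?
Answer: -401996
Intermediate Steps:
c = -2818 (c = -244 - 2574 = -2818)
(-135638 + C) + c = (-135638 - 263540) - 2818 = -399178 - 2818 = -401996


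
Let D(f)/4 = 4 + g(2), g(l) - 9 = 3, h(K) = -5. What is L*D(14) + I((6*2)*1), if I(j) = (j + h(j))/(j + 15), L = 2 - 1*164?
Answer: -279929/27 ≈ -10368.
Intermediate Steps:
g(l) = 12 (g(l) = 9 + 3 = 12)
L = -162 (L = 2 - 164 = -162)
I(j) = (-5 + j)/(15 + j) (I(j) = (j - 5)/(j + 15) = (-5 + j)/(15 + j))
D(f) = 64 (D(f) = 4*(4 + 12) = 4*16 = 64)
L*D(14) + I((6*2)*1) = -162*64 + (-5 + (6*2)*1)/(15 + (6*2)*1) = -10368 + (-5 + 12*1)/(15 + 12*1) = -10368 + (-5 + 12)/(15 + 12) = -10368 + 7/27 = -279929/27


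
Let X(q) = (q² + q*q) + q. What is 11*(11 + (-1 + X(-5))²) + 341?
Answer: 21758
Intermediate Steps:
X(q) = q + 2*q² (X(q) = (q² + q²) + q = 2*q² + q = q + 2*q²)
11*(11 + (-1 + X(-5))²) + 341 = 11*(11 + (-1 - 5*(1 + 2*(-5)))²) + 341 = 11*(11 + (-1 - 5*(1 - 10))²) + 341 = 11*(11 + (-1 - 5*(-9))²) + 341 = 11*(11 + (-1 + 45)²) + 341 = 11*(11 + 44²) + 341 = 11*(11 + 1936) + 341 = 11*1947 + 341 = 21417 + 341 = 21758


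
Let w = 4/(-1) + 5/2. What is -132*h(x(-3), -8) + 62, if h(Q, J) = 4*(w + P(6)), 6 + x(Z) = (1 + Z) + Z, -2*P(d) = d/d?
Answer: 1118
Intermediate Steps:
P(d) = -½ (P(d) = -d/(2*d) = -½*1 = -½)
w = -3/2 (w = 4*(-1) + 5*(½) = -4 + 5/2 = -3/2 ≈ -1.5000)
x(Z) = -5 + 2*Z (x(Z) = -6 + ((1 + Z) + Z) = -6 + (1 + 2*Z) = -5 + 2*Z)
h(Q, J) = -8 (h(Q, J) = 4*(-3/2 - ½) = 4*(-2) = -8)
-132*h(x(-3), -8) + 62 = -132*(-8) + 62 = 1056 + 62 = 1118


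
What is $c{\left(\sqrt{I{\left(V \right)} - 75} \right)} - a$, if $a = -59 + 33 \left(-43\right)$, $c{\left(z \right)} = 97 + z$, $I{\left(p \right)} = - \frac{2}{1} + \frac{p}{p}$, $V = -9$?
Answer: $1575 + 2 i \sqrt{19} \approx 1575.0 + 8.7178 i$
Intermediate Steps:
$I{\left(p \right)} = -1$ ($I{\left(p \right)} = \left(-2\right) 1 + 1 = -2 + 1 = -1$)
$a = -1478$ ($a = -59 - 1419 = -1478$)
$c{\left(\sqrt{I{\left(V \right)} - 75} \right)} - a = \left(97 + \sqrt{-1 - 75}\right) - -1478 = \left(97 + \sqrt{-76}\right) + 1478 = \left(97 + 2 i \sqrt{19}\right) + 1478 = 1575 + 2 i \sqrt{19}$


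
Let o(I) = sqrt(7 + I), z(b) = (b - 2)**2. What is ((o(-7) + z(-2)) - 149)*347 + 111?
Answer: -46040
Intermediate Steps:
z(b) = (-2 + b)**2
((o(-7) + z(-2)) - 149)*347 + 111 = ((sqrt(7 - 7) + (-2 - 2)**2) - 149)*347 + 111 = ((sqrt(0) + (-4)**2) - 149)*347 + 111 = ((0 + 16) - 149)*347 + 111 = (16 - 149)*347 + 111 = -133*347 + 111 = -46151 + 111 = -46040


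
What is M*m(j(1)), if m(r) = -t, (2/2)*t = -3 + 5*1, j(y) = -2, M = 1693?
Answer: -3386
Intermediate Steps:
t = 2 (t = -3 + 5*1 = -3 + 5 = 2)
m(r) = -2 (m(r) = -1*2 = -2)
M*m(j(1)) = 1693*(-2) = -3386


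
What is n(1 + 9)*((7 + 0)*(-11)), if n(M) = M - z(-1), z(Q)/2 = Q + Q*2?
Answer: -1232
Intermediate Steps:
z(Q) = 6*Q (z(Q) = 2*(Q + Q*2) = 2*(Q + 2*Q) = 2*(3*Q) = 6*Q)
n(M) = 6 + M (n(M) = M - 6*(-1) = M - 1*(-6) = M + 6 = 6 + M)
n(1 + 9)*((7 + 0)*(-11)) = (6 + (1 + 9))*((7 + 0)*(-11)) = (6 + 10)*(7*(-11)) = 16*(-77) = -1232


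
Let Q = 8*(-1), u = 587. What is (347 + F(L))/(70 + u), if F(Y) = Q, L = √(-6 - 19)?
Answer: 113/219 ≈ 0.51598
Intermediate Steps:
L = 5*I (L = √(-25) = 5*I ≈ 5.0*I)
Q = -8
F(Y) = -8
(347 + F(L))/(70 + u) = (347 - 8)/(70 + 587) = 339/657 = 339*(1/657) = 113/219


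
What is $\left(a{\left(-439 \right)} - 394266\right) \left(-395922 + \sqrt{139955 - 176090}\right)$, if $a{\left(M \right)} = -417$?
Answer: $156263682726 - 1184049 i \sqrt{4015} \approx 1.5626 \cdot 10^{11} - 7.5026 \cdot 10^{7} i$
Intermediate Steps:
$\left(a{\left(-439 \right)} - 394266\right) \left(-395922 + \sqrt{139955 - 176090}\right) = \left(-417 - 394266\right) \left(-395922 + \sqrt{139955 - 176090}\right) = - 394683 \left(-395922 + \sqrt{-36135}\right) = - 394683 \left(-395922 + 3 i \sqrt{4015}\right) = 156263682726 - 1184049 i \sqrt{4015}$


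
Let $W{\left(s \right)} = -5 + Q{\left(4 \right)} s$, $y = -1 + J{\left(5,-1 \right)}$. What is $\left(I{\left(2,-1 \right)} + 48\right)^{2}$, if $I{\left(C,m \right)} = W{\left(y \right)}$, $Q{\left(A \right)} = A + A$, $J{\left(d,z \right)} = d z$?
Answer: $25$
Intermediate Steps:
$Q{\left(A \right)} = 2 A$
$y = -6$ ($y = -1 + 5 \left(-1\right) = -1 - 5 = -6$)
$W{\left(s \right)} = -5 + 8 s$ ($W{\left(s \right)} = -5 + 2 \cdot 4 s = -5 + 8 s$)
$I{\left(C,m \right)} = -53$ ($I{\left(C,m \right)} = -5 + 8 \left(-6\right) = -5 - 48 = -53$)
$\left(I{\left(2,-1 \right)} + 48\right)^{2} = \left(-53 + 48\right)^{2} = \left(-5\right)^{2} = 25$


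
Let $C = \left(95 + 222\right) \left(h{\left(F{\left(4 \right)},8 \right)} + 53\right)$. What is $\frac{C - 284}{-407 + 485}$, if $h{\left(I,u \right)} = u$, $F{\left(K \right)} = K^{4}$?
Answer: $\frac{6351}{26} \approx 244.27$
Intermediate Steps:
$C = 19337$ ($C = \left(95 + 222\right) \left(8 + 53\right) = 317 \cdot 61 = 19337$)
$\frac{C - 284}{-407 + 485} = \frac{19337 - 284}{-407 + 485} = \frac{19053}{78} = 19053 \cdot \frac{1}{78} = \frac{6351}{26}$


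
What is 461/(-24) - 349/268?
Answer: -32981/1608 ≈ -20.511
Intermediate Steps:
461/(-24) - 349/268 = 461*(-1/24) - 349*1/268 = -461/24 - 349/268 = -32981/1608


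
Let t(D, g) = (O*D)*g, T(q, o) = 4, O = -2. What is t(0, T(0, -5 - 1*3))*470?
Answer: 0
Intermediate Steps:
t(D, g) = -2*D*g (t(D, g) = (-2*D)*g = -2*D*g)
t(0, T(0, -5 - 1*3))*470 = -2*0*4*470 = 0*470 = 0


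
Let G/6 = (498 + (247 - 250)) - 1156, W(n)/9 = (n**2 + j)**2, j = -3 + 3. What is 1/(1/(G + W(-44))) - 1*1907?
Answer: 33726991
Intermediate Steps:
j = 0
W(n) = 9*n**4 (W(n) = 9*(n**2 + 0)**2 = 9*(n**2)**2 = 9*n**4)
G = -3966 (G = 6*((498 + (247 - 250)) - 1156) = 6*((498 - 3) - 1156) = 6*(495 - 1156) = 6*(-661) = -3966)
1/(1/(G + W(-44))) - 1*1907 = 1/(1/(-3966 + 9*(-44)**4)) - 1*1907 = 1/(1/(-3966 + 9*3748096)) - 1907 = 1/(1/(-3966 + 33732864)) - 1907 = 1/(1/33728898) - 1907 = 33728898 - 1907 = 33726991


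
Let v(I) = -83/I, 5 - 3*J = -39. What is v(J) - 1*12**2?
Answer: -6585/44 ≈ -149.66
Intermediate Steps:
J = 44/3 (J = 5/3 - 1/3*(-39) = 5/3 + 13 = 44/3 ≈ 14.667)
v(J) - 1*12**2 = -83/44/3 - 1*12**2 = -83*3/44 - 1*144 = -249/44 - 144 = -6585/44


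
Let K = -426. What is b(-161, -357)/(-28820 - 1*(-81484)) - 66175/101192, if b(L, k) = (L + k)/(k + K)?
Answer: -341091757393/521593050888 ≈ -0.65394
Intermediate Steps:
b(L, k) = (L + k)/(-426 + k) (b(L, k) = (L + k)/(k - 426) = (L + k)/(-426 + k))
b(-161, -357)/(-28820 - 1*(-81484)) - 66175/101192 = ((-161 - 357)/(-426 - 357))/(-28820 - 1*(-81484)) - 66175/101192 = (-518/(-783))/(-28820 + 81484) - 66175*1/101192 = -1/783*(-518)/52664 - 66175/101192 = (518/783)*(1/52664) - 66175/101192 = 259/20617956 - 66175/101192 = -341091757393/521593050888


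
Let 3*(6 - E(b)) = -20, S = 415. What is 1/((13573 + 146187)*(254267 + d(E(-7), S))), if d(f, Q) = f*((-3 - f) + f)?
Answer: 1/40615625040 ≈ 2.4621e-11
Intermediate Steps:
E(b) = 38/3 (E(b) = 6 - ⅓*(-20) = 6 + 20/3 = 38/3)
d(f, Q) = -3*f (d(f, Q) = f*(-3) = -3*f)
1/((13573 + 146187)*(254267 + d(E(-7), S))) = 1/((13573 + 146187)*(254267 - 3*38/3)) = 1/(159760*(254267 - 38)) = 1/(159760*254229) = 1/40615625040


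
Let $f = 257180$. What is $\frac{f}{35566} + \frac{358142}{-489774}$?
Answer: $\frac{28305599737}{4354825521} \approx 6.4998$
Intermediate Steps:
$\frac{f}{35566} + \frac{358142}{-489774} = \frac{257180}{35566} + \frac{358142}{-489774} = 257180 \cdot \frac{1}{35566} + 358142 \left(- \frac{1}{489774}\right) = \frac{128590}{17783} - \frac{179071}{244887} = \frac{28305599737}{4354825521}$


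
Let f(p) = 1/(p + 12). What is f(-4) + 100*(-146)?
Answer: -116799/8 ≈ -14600.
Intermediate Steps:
f(p) = 1/(12 + p)
f(-4) + 100*(-146) = 1/(12 - 4) + 100*(-146) = 1/8 - 14600 = -116799/8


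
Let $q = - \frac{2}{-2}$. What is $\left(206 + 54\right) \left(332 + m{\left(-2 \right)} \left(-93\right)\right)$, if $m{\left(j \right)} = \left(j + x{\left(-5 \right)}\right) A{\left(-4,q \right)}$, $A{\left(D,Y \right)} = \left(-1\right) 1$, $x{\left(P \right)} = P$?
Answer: $-82940$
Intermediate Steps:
$q = 1$ ($q = \left(-2\right) \left(- \frac{1}{2}\right) = 1$)
$A{\left(D,Y \right)} = -1$
$m{\left(j \right)} = 5 - j$ ($m{\left(j \right)} = \left(j - 5\right) \left(-1\right) = \left(-5 + j\right) \left(-1\right) = 5 - j$)
$\left(206 + 54\right) \left(332 + m{\left(-2 \right)} \left(-93\right)\right) = \left(206 + 54\right) \left(332 + \left(5 - -2\right) \left(-93\right)\right) = 260 \left(332 + \left(5 + 2\right) \left(-93\right)\right) = 260 \left(332 + 7 \left(-93\right)\right) = 260 \left(332 - 651\right) = 260 \left(-319\right) = -82940$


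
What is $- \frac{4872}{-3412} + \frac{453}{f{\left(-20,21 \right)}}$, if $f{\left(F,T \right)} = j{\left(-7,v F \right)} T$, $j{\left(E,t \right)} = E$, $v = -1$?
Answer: $- \frac{69121}{41797} \approx -1.6537$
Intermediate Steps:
$f{\left(F,T \right)} = - 7 T$
$- \frac{4872}{-3412} + \frac{453}{f{\left(-20,21 \right)}} = - \frac{4872}{-3412} + \frac{453}{\left(-7\right) 21} = \left(-4872\right) \left(- \frac{1}{3412}\right) + \frac{453}{-147} = \frac{1218}{853} + 453 \left(- \frac{1}{147}\right) = \frac{1218}{853} - \frac{151}{49} = - \frac{69121}{41797}$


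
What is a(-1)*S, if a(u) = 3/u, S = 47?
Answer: -141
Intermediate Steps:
a(-1)*S = (3/(-1))*47 = (3*(-1))*47 = -3*47 = -141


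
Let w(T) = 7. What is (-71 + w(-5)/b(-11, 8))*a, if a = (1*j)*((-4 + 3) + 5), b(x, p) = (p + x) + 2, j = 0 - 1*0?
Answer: 0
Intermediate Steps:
j = 0 (j = 0 + 0 = 0)
b(x, p) = 2 + p + x
a = 0 (a = (1*0)*((-4 + 3) + 5) = 0*(-1 + 5) = 0*4 = 0)
(-71 + w(-5)/b(-11, 8))*a = (-71 + 7/(2 + 8 - 11))*0 = (-71 + 7/(-1))*0 = (-71 + 7*(-1))*0 = (-71 - 7)*0 = -78*0 = 0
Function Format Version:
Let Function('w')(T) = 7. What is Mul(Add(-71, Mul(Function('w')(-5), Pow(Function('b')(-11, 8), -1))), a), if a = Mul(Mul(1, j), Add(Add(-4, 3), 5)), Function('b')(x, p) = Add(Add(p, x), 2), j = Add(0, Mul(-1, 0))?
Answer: 0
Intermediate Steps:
j = 0 (j = Add(0, 0) = 0)
Function('b')(x, p) = Add(2, p, x)
a = 0 (a = Mul(Mul(1, 0), Add(Add(-4, 3), 5)) = Mul(0, Add(-1, 5)) = Mul(0, 4) = 0)
Mul(Add(-71, Mul(Function('w')(-5), Pow(Function('b')(-11, 8), -1))), a) = Mul(Add(-71, Mul(7, Pow(Add(2, 8, -11), -1))), 0) = Mul(Add(-71, Mul(7, Pow(-1, -1))), 0) = Mul(Add(-71, Mul(7, -1)), 0) = Mul(Add(-71, -7), 0) = Mul(-78, 0) = 0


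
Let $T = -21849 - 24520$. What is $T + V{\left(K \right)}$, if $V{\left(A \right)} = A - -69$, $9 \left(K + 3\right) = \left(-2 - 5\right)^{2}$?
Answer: $- \frac{416678}{9} \approx -46298.0$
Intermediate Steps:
$T = -46369$ ($T = -21849 - 24520 = -46369$)
$K = \frac{22}{9}$ ($K = -3 + \frac{\left(-2 - 5\right)^{2}}{9} = -3 + \frac{\left(-7\right)^{2}}{9} = -3 + \frac{1}{9} \cdot 49 = -3 + \frac{49}{9} = \frac{22}{9} \approx 2.4444$)
$V{\left(A \right)} = 69 + A$ ($V{\left(A \right)} = A + 69 = 69 + A$)
$T + V{\left(K \right)} = -46369 + \left(69 + \frac{22}{9}\right) = -46369 + \frac{643}{9} = - \frac{416678}{9}$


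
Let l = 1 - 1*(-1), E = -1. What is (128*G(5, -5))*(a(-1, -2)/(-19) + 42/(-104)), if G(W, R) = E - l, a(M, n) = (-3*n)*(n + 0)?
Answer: -21600/247 ≈ -87.449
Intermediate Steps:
l = 2 (l = 1 + 1 = 2)
a(M, n) = -3*n² (a(M, n) = (-3*n)*n = -3*n²)
G(W, R) = -3 (G(W, R) = -1 - 1*2 = -1 - 2 = -3)
(128*G(5, -5))*(a(-1, -2)/(-19) + 42/(-104)) = (128*(-3))*(-3*(-2)²/(-19) + 42/(-104)) = -384*(-3*4*(-1/19) + 42*(-1/104)) = -384*(-12*(-1/19) - 21/52) = -384*(12/19 - 21/52) = -384*225/988 = -21600/247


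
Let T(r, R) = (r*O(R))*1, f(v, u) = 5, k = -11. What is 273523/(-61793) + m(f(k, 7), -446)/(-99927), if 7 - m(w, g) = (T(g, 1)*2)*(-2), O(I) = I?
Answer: -27222526660/6174789111 ≈ -4.4087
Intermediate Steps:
T(r, R) = R*r (T(r, R) = (r*R)*1 = (R*r)*1 = R*r)
m(w, g) = 7 + 4*g (m(w, g) = 7 - (1*g)*2*(-2) = 7 - g*2*(-2) = 7 - 2*g*(-2) = 7 - (-4)*g = 7 + 4*g)
273523/(-61793) + m(f(k, 7), -446)/(-99927) = 273523/(-61793) + (7 + 4*(-446))/(-99927) = 273523*(-1/61793) + (7 - 1784)*(-1/99927) = -273523/61793 - 1777*(-1/99927) = -273523/61793 + 1777/99927 = -27222526660/6174789111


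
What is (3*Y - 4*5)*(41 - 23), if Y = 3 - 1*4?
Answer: -414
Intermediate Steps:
Y = -1 (Y = 3 - 4 = -1)
(3*Y - 4*5)*(41 - 23) = (3*(-1) - 4*5)*(41 - 23) = (-3 - 20)*18 = -23*18 = -414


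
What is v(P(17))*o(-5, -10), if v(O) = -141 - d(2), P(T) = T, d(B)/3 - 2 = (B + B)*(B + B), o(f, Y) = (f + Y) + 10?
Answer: 975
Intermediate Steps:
o(f, Y) = 10 + Y + f (o(f, Y) = (Y + f) + 10 = 10 + Y + f)
d(B) = 6 + 12*B² (d(B) = 6 + 3*((B + B)*(B + B)) = 6 + 3*((2*B)*(2*B)) = 6 + 3*(4*B²) = 6 + 12*B²)
v(O) = -195 (v(O) = -141 - (6 + 12*2²) = -141 - (6 + 12*4) = -141 - (6 + 48) = -141 - 1*54 = -141 - 54 = -195)
v(P(17))*o(-5, -10) = -195*(10 - 10 - 5) = -195*(-5) = 975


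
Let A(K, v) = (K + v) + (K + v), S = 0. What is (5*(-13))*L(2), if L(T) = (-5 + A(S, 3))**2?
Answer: -65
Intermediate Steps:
A(K, v) = 2*K + 2*v
L(T) = 1 (L(T) = (-5 + (2*0 + 2*3))**2 = (-5 + (0 + 6))**2 = (-5 + 6)**2 = 1**2 = 1)
(5*(-13))*L(2) = (5*(-13))*1 = -65*1 = -65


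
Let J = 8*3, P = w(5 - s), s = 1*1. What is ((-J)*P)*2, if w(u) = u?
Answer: -192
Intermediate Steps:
s = 1
P = 4 (P = 5 - 1*1 = 5 - 1 = 4)
J = 24
((-J)*P)*2 = (-1*24*4)*2 = -24*4*2 = -96*2 = -192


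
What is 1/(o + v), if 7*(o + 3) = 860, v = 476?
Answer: 7/4171 ≈ 0.0016783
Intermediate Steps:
o = 839/7 (o = -3 + (⅐)*860 = -3 + 860/7 = 839/7 ≈ 119.86)
1/(o + v) = 1/(839/7 + 476) = 1/(4171/7) = 7/4171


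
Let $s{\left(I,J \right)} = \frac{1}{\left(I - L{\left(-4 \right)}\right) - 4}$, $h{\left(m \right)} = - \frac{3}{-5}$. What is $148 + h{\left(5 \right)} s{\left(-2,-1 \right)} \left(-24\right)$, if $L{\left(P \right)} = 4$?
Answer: $\frac{3736}{25} \approx 149.44$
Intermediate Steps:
$h{\left(m \right)} = \frac{3}{5}$ ($h{\left(m \right)} = \left(-3\right) \left(- \frac{1}{5}\right) = \frac{3}{5}$)
$s{\left(I,J \right)} = \frac{1}{-8 + I}$ ($s{\left(I,J \right)} = \frac{1}{\left(I - 4\right) - 4} = \frac{1}{\left(-4 + I\right) - 4} = \frac{1}{-8 + I}$)
$148 + h{\left(5 \right)} s{\left(-2,-1 \right)} \left(-24\right) = 148 + \frac{3}{5 \left(-8 - 2\right)} \left(-24\right) = 148 + \frac{3}{5 \left(-10\right)} \left(-24\right) = 148 + \frac{3}{5} \left(- \frac{1}{10}\right) \left(-24\right) = 148 - - \frac{36}{25} = 148 + \frac{36}{25} = \frac{3736}{25}$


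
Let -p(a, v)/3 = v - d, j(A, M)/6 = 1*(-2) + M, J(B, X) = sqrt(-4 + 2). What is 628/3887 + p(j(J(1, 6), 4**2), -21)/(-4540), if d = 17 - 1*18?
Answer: 130895/882349 ≈ 0.14835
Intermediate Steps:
J(B, X) = I*sqrt(2) (J(B, X) = sqrt(-2) = I*sqrt(2))
d = -1 (d = 17 - 18 = -1)
j(A, M) = -12 + 6*M (j(A, M) = 6*(1*(-2) + M) = 6*(-2 + M) = -12 + 6*M)
p(a, v) = -3 - 3*v (p(a, v) = -3*(v - 1*(-1)) = -3*(v + 1) = -3*(1 + v) = -3 - 3*v)
628/3887 + p(j(J(1, 6), 4**2), -21)/(-4540) = 628/3887 + (-3 - 3*(-21))/(-4540) = 628*(1/3887) + (-3 + 63)*(-1/4540) = 628/3887 + 60*(-1/4540) = 628/3887 - 3/227 = 130895/882349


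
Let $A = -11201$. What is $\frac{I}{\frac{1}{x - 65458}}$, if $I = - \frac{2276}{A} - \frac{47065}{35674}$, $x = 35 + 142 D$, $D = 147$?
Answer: $\frac{19868009395509}{399584474} \approx 49722.0$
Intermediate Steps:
$x = 20909$ ($x = 35 + 142 \cdot 147 = 35 + 20874 = 20909$)
$I = - \frac{445981041}{399584474}$ ($I = - \frac{2276}{-11201} - \frac{47065}{35674} = \left(-2276\right) \left(- \frac{1}{11201}\right) - \frac{47065}{35674} = \frac{2276}{11201} - \frac{47065}{35674} = - \frac{445981041}{399584474} \approx -1.1161$)
$\frac{I}{\frac{1}{x - 65458}} = - \frac{445981041}{399584474 \frac{1}{20909 - 65458}} = - \frac{445981041}{399584474 \frac{1}{-44549}} = - \frac{445981041}{399584474 \left(- \frac{1}{44549}\right)} = \left(- \frac{445981041}{399584474}\right) \left(-44549\right) = \frac{19868009395509}{399584474}$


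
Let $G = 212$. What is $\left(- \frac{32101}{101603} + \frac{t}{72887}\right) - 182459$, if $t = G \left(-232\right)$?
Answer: $- \frac{1351214369567738}{7405537861} \approx -1.8246 \cdot 10^{5}$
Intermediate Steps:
$t = -49184$ ($t = 212 \left(-232\right) = -49184$)
$\left(- \frac{32101}{101603} + \frac{t}{72887}\right) - 182459 = \left(- \frac{32101}{101603} - \frac{49184}{72887}\right) - 182459 = - \frac{7336987539}{7405537861} - 182459 = - \frac{1351214369567738}{7405537861}$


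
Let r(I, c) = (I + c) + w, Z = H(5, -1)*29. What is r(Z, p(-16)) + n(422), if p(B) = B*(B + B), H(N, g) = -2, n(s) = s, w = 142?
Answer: 1018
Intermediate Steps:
p(B) = 2*B² (p(B) = B*(2*B) = 2*B²)
Z = -58 (Z = -2*29 = -58)
r(I, c) = 142 + I + c (r(I, c) = (I + c) + 142 = 142 + I + c)
r(Z, p(-16)) + n(422) = (142 - 58 + 2*(-16)²) + 422 = (142 - 58 + 2*256) + 422 = (142 - 58 + 512) + 422 = 596 + 422 = 1018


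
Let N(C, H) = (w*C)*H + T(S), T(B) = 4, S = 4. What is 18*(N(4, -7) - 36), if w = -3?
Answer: 936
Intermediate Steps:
N(C, H) = 4 - 3*C*H (N(C, H) = (-3*C)*H + 4 = -3*C*H + 4 = 4 - 3*C*H)
18*(N(4, -7) - 36) = 18*((4 - 3*4*(-7)) - 36) = 18*((4 + 84) - 36) = 18*(88 - 36) = 18*52 = 936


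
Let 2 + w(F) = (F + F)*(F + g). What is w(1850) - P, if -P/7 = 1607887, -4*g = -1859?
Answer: 19819782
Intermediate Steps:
g = 1859/4 (g = -¼*(-1859) = 1859/4 ≈ 464.75)
P = -11255209 (P = -7*1607887 = -11255209)
w(F) = -2 + 2*F*(1859/4 + F) (w(F) = -2 + (F + F)*(F + 1859/4) = -2 + (2*F)*(1859/4 + F) = -2 + 2*F*(1859/4 + F))
w(1850) - P = (-2 + 2*1850² + (1859/2)*1850) - 1*(-11255209) = (-2 + 2*3422500 + 1719575) + 11255209 = (-2 + 6845000 + 1719575) + 11255209 = 8564573 + 11255209 = 19819782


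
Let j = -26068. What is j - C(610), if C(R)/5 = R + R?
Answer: -32168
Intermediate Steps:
C(R) = 10*R (C(R) = 5*(R + R) = 5*(2*R) = 10*R)
j - C(610) = -26068 - 10*610 = -26068 - 1*6100 = -26068 - 6100 = -32168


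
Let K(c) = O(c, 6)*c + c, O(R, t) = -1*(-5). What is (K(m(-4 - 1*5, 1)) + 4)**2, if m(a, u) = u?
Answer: 100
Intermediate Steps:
O(R, t) = 5
K(c) = 6*c (K(c) = 5*c + c = 6*c)
(K(m(-4 - 1*5, 1)) + 4)**2 = (6*1 + 4)**2 = (6 + 4)**2 = 10**2 = 100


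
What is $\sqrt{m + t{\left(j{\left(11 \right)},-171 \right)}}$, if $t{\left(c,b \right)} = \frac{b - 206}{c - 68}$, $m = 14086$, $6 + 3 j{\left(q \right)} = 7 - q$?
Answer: $\frac{\sqrt{645324490}}{214} \approx 118.71$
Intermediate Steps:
$j{\left(q \right)} = \frac{1}{3} - \frac{q}{3}$ ($j{\left(q \right)} = -2 + \frac{7 - q}{3} = -2 - \left(- \frac{7}{3} + \frac{q}{3}\right) = \frac{1}{3} - \frac{q}{3}$)
$t{\left(c,b \right)} = \frac{-206 + b}{-68 + c}$
$\sqrt{m + t{\left(j{\left(11 \right)},-171 \right)}} = \sqrt{14086 + \frac{-206 - 171}{-68 + \left(\frac{1}{3} - \frac{11}{3}\right)}} = \sqrt{14086 + \frac{1}{-68 + \left(\frac{1}{3} - \frac{11}{3}\right)} \left(-377\right)} = \sqrt{14086 + \frac{1}{-68 - \frac{10}{3}} \left(-377\right)} = \sqrt{14086 + \frac{1}{- \frac{214}{3}} \left(-377\right)} = \sqrt{14086 - - \frac{1131}{214}} = \sqrt{14086 + \frac{1131}{214}} = \sqrt{\frac{3015535}{214}} = \frac{\sqrt{645324490}}{214}$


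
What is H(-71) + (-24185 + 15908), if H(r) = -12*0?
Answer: -8277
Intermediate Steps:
H(r) = 0
H(-71) + (-24185 + 15908) = 0 + (-24185 + 15908) = 0 - 8277 = -8277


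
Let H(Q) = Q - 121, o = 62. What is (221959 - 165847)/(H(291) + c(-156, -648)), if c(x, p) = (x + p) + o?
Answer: -14028/143 ≈ -98.098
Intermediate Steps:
H(Q) = -121 + Q
c(x, p) = 62 + p + x (c(x, p) = (x + p) + 62 = (p + x) + 62 = 62 + p + x)
(221959 - 165847)/(H(291) + c(-156, -648)) = (221959 - 165847)/((-121 + 291) + (62 - 648 - 156)) = 56112/(170 - 742) = 56112/(-572) = 56112*(-1/572) = -14028/143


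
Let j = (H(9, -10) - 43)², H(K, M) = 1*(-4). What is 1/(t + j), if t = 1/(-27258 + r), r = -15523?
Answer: 42781/94503228 ≈ 0.00045269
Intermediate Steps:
H(K, M) = -4
t = -1/42781 (t = 1/(-27258 - 15523) = 1/(-42781) = -1/42781 ≈ -2.3375e-5)
j = 2209 (j = (-4 - 43)² = (-47)² = 2209)
1/(t + j) = 1/(-1/42781 + 2209) = 1/(94503228/42781) = 42781/94503228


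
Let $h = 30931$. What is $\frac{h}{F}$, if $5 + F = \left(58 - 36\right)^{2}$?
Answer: $\frac{30931}{479} \approx 64.574$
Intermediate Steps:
$F = 479$ ($F = -5 + \left(58 - 36\right)^{2} = -5 + 22^{2} = -5 + 484 = 479$)
$\frac{h}{F} = \frac{30931}{479}$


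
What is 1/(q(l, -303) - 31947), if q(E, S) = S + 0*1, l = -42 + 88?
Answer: -1/32250 ≈ -3.1008e-5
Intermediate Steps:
l = 46
q(E, S) = S (q(E, S) = S + 0 = S)
1/(q(l, -303) - 31947) = 1/(-303 - 31947) = 1/(-32250) = -1/32250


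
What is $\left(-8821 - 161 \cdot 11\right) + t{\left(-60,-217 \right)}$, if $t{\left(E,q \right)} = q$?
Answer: $-10809$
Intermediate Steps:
$\left(-8821 - 161 \cdot 11\right) + t{\left(-60,-217 \right)} = \left(-8821 - 161 \cdot 11\right) - 217 = \left(-8821 - 1771\right) - 217 = -10592 - 217 = -10809$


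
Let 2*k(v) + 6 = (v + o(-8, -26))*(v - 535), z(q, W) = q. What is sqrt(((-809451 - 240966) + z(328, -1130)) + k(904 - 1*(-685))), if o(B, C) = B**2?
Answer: I*sqrt(178961) ≈ 423.04*I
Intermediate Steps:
k(v) = -3 + (-535 + v)*(64 + v)/2 (k(v) = -3 + ((v + (-8)**2)*(v - 535))/2 = -3 + ((v + 64)*(-535 + v))/2 = -3 + ((64 + v)*(-535 + v))/2 = -3 + ((-535 + v)*(64 + v))/2 = -3 + (-535 + v)*(64 + v)/2)
sqrt(((-809451 - 240966) + z(328, -1130)) + k(904 - 1*(-685))) = sqrt(((-809451 - 240966) + 328) + (-17123 + (904 - 1*(-685))**2/2 - 471*(904 - 1*(-685))/2)) = sqrt((-1050417 + 328) + (-17123 + (904 + 685)**2/2 - 471*(904 + 685)/2)) = sqrt(-1050089 + (-17123 + (1/2)*1589**2 - 471/2*1589)) = sqrt(-1050089 + (-17123 + (1/2)*2524921 - 748419/2)) = sqrt(-1050089 + (-17123 + 2524921/2 - 748419/2)) = sqrt(-1050089 + 871128) = sqrt(-178961) = I*sqrt(178961)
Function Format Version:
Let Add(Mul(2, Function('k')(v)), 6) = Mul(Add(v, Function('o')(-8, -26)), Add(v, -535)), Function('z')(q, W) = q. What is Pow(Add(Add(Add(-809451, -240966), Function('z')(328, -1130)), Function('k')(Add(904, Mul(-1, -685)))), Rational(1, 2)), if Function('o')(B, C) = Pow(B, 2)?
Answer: Mul(I, Pow(178961, Rational(1, 2))) ≈ Mul(423.04, I)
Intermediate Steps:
Function('k')(v) = Add(-3, Mul(Rational(1, 2), Add(-535, v), Add(64, v))) (Function('k')(v) = Add(-3, Mul(Rational(1, 2), Mul(Add(v, Pow(-8, 2)), Add(v, -535)))) = Add(-3, Mul(Rational(1, 2), Mul(Add(v, 64), Add(-535, v)))) = Add(-3, Mul(Rational(1, 2), Mul(Add(64, v), Add(-535, v)))) = Add(-3, Mul(Rational(1, 2), Mul(Add(-535, v), Add(64, v)))) = Add(-3, Mul(Rational(1, 2), Add(-535, v), Add(64, v))))
Pow(Add(Add(Add(-809451, -240966), Function('z')(328, -1130)), Function('k')(Add(904, Mul(-1, -685)))), Rational(1, 2)) = Pow(Add(Add(Add(-809451, -240966), 328), Add(-17123, Mul(Rational(1, 2), Pow(Add(904, Mul(-1, -685)), 2)), Mul(Rational(-471, 2), Add(904, Mul(-1, -685))))), Rational(1, 2)) = Pow(Add(Add(-1050417, 328), Add(-17123, Mul(Rational(1, 2), Pow(Add(904, 685), 2)), Mul(Rational(-471, 2), Add(904, 685)))), Rational(1, 2)) = Pow(Add(-1050089, Add(-17123, Mul(Rational(1, 2), Pow(1589, 2)), Mul(Rational(-471, 2), 1589))), Rational(1, 2)) = Pow(Add(-1050089, Add(-17123, Mul(Rational(1, 2), 2524921), Rational(-748419, 2))), Rational(1, 2)) = Pow(Add(-1050089, Add(-17123, Rational(2524921, 2), Rational(-748419, 2))), Rational(1, 2)) = Pow(Add(-1050089, 871128), Rational(1, 2)) = Pow(-178961, Rational(1, 2)) = Mul(I, Pow(178961, Rational(1, 2)))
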